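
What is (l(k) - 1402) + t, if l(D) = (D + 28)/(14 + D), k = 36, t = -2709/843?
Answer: -9862633/7025 ≈ -1403.9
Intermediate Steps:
t = -903/281 (t = -2709*1/843 = -903/281 ≈ -3.2135)
l(D) = (28 + D)/(14 + D)
(l(k) - 1402) + t = ((28 + 36)/(14 + 36) - 1402) - 903/281 = (64/50 - 1402) - 903/281 = ((1/50)*64 - 1402) - 903/281 = (32/25 - 1402) - 903/281 = -35018/25 - 903/281 = -9862633/7025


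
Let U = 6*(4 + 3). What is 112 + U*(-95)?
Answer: -3878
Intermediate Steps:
U = 42 (U = 6*7 = 42)
112 + U*(-95) = 112 + 42*(-95) = 112 - 3990 = -3878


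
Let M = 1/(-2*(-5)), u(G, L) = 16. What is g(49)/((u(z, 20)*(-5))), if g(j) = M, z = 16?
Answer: -1/800 ≈ -0.0012500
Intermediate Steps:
M = ⅒ (M = 1/10 = ⅒ ≈ 0.10000)
g(j) = ⅒
g(49)/((u(z, 20)*(-5))) = 1/(10*((16*(-5)))) = (⅒)/(-80) = (⅒)*(-1/80) = -1/800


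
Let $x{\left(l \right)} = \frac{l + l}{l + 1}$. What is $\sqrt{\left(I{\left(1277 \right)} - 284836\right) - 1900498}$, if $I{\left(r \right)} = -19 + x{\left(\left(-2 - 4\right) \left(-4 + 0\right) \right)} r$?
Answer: $\frac{i \sqrt{54572529}}{5} \approx 1477.5 i$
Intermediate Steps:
$x{\left(l \right)} = \frac{2 l}{1 + l}$
$I{\left(r \right)} = -19 + \frac{48 r}{25}$ ($I{\left(r \right)} = -19 + \frac{2 \left(-2 - 4\right) \left(-4 + 0\right)}{1 + \left(-2 - 4\right) \left(-4 + 0\right)} r = -19 + \frac{2 \left(\left(-6\right) \left(-4\right)\right)}{1 - -24} r = -19 + 2 \cdot 24 \frac{1}{1 + 24} r = -19 + 2 \cdot 24 \cdot \frac{1}{25} r = -19 + \frac{48 r}{25}$)
$\sqrt{\left(I{\left(1277 \right)} - 284836\right) - 1900498} = \sqrt{\left(\left(-19 + \frac{48}{25} \cdot 1277\right) - 284836\right) - 1900498} = \sqrt{\left(\left(-19 + \frac{61296}{25}\right) - 284836\right) - 1900498} = \sqrt{\left(\frac{60821}{25} - 284836\right) - 1900498} = \sqrt{- \frac{7060079}{25} - 1900498} = \sqrt{- \frac{54572529}{25}} = \frac{i \sqrt{54572529}}{5}$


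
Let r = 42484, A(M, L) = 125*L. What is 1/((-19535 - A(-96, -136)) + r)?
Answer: 1/39949 ≈ 2.5032e-5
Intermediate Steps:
1/((-19535 - A(-96, -136)) + r) = 1/((-19535 - 125*(-136)) + 42484) = 1/((-19535 - 1*(-17000)) + 42484) = 1/((-19535 + 17000) + 42484) = 1/(-2535 + 42484) = 1/39949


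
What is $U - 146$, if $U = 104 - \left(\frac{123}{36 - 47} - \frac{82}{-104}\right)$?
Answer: $- \frac{18079}{572} \approx -31.607$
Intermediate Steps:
$U = \frac{65433}{572}$ ($U = 104 - \left(\frac{123}{-11} - - \frac{41}{52}\right) = 104 - \left(123 \left(- \frac{1}{11}\right) + \frac{41}{52}\right) = 104 - \left(- \frac{123}{11} + \frac{41}{52}\right) = 104 - - \frac{5945}{572} = 104 + \frac{5945}{572} = \frac{65433}{572} \approx 114.39$)
$U - 146 = \frac{65433}{572} - 146 = - \frac{18079}{572}$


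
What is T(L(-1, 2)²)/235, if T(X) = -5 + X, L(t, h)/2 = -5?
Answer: 19/47 ≈ 0.40426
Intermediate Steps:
L(t, h) = -10 (L(t, h) = 2*(-5) = -10)
T(L(-1, 2)²)/235 = (-5 + (-10)²)/235 = (-5 + 100)*(1/235) = 95*(1/235) = 19/47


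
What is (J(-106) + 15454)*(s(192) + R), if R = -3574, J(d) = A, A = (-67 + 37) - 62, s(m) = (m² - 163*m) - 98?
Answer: 29126352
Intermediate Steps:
s(m) = -98 + m² - 163*m
A = -92 (A = -30 - 62 = -92)
J(d) = -92
(J(-106) + 15454)*(s(192) + R) = (-92 + 15454)*((-98 + 192² - 163*192) - 3574) = 15362*((-98 + 36864 - 31296) - 3574) = 15362*(5470 - 3574) = 15362*1896 = 29126352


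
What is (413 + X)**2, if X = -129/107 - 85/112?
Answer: 24263988370801/143616256 ≈ 1.6895e+5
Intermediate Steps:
X = -23543/11984 (X = -129*1/107 - 85*1/112 = -129/107 - 85/112 = -23543/11984 ≈ -1.9645)
(413 + X)**2 = (413 - 23543/11984)**2 = (4925849/11984)**2 = 24263988370801/143616256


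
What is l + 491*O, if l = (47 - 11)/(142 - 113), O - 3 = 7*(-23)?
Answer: -2249726/29 ≈ -77577.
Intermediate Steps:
O = -158 (O = 3 + 7*(-23) = 3 - 161 = -158)
l = 36/29 ≈ 1.2414
l + 491*O = 36/29 + 491*(-158) = 36/29 - 77578 = -2249726/29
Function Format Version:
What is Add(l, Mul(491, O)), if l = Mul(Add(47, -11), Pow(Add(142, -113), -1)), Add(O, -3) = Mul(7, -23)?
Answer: Rational(-2249726, 29) ≈ -77577.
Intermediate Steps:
O = -158 (O = Add(3, Mul(7, -23)) = Add(3, -161) = -158)
l = Rational(36, 29) (l = Mul(36, Pow(29, -1)) = Mul(36, Rational(1, 29)) = Rational(36, 29) ≈ 1.2414)
Add(l, Mul(491, O)) = Add(Rational(36, 29), Mul(491, -158)) = Add(Rational(36, 29), -77578) = Rational(-2249726, 29)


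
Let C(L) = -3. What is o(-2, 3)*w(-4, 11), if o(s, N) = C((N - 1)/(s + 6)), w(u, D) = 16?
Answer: -48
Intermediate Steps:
o(s, N) = -3
o(-2, 3)*w(-4, 11) = -3*16 = -48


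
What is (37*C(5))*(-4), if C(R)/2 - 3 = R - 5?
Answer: -888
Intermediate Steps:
C(R) = -4 + 2*R (C(R) = 6 + 2*(R - 5) = 6 + 2*(-5 + R) = 6 + (-10 + 2*R) = -4 + 2*R)
(37*C(5))*(-4) = (37*(-4 + 2*5))*(-4) = (37*(-4 + 10))*(-4) = (37*6)*(-4) = 222*(-4) = -888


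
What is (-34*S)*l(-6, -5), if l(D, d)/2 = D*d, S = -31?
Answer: 63240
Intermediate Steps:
l(D, d) = 2*D*d (l(D, d) = 2*(D*d) = 2*D*d)
(-34*S)*l(-6, -5) = (-34*(-31))*(2*(-6)*(-5)) = 1054*60 = 63240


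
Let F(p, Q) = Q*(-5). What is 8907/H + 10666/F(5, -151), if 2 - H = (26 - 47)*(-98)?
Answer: 15204511/1552280 ≈ 9.7950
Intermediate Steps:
F(p, Q) = -5*Q
H = -2056 (H = 2 - (26 - 47)*(-98) = 2 - (-21)*(-98) = 2 - 1*2058 = 2 - 2058 = -2056)
8907/H + 10666/F(5, -151) = 8907/(-2056) + 10666/((-5*(-151))) = 8907*(-1/2056) + 10666/755 = -8907/2056 + 10666*(1/755) = -8907/2056 + 10666/755 = 15204511/1552280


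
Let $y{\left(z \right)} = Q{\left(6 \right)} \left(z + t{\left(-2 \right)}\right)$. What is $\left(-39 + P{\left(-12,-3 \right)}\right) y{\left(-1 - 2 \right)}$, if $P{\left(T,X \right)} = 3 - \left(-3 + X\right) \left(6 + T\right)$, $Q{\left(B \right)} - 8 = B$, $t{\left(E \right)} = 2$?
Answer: $1008$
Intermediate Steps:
$Q{\left(B \right)} = 8 + B$
$y{\left(z \right)} = 28 + 14 z$ ($y{\left(z \right)} = \left(8 + 6\right) \left(z + 2\right) = 14 \left(2 + z\right) = 28 + 14 z$)
$P{\left(T,X \right)} = 3 - \left(-3 + X\right) \left(6 + T\right)$
$\left(-39 + P{\left(-12,-3 \right)}\right) y{\left(-1 - 2 \right)} = \left(-39 + \left(21 - -18 + 3 \left(-12\right) - \left(-12\right) \left(-3\right)\right)\right) \left(28 + 14 \left(-1 - 2\right)\right) = \left(-39 + \left(21 + 18 - 36 - 36\right)\right) \left(28 + 14 \left(-3\right)\right) = \left(-39 - 33\right) \left(28 - 42\right) = \left(-72\right) \left(-14\right) = 1008$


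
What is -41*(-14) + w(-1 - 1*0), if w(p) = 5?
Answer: 579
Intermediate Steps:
-41*(-14) + w(-1 - 1*0) = -41*(-14) + 5 = 574 + 5 = 579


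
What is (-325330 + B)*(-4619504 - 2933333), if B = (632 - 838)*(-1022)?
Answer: 867050581926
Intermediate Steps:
B = 210532 (B = -206*(-1022) = 210532)
(-325330 + B)*(-4619504 - 2933333) = (-325330 + 210532)*(-4619504 - 2933333) = -114798*(-7552837) = 867050581926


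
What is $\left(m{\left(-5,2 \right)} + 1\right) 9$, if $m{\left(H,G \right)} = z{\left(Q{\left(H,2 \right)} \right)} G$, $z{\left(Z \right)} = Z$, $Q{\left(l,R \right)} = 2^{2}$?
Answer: $81$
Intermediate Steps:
$Q{\left(l,R \right)} = 4$
$m{\left(H,G \right)} = 4 G$
$\left(m{\left(-5,2 \right)} + 1\right) 9 = \left(4 \cdot 2 + 1\right) 9 = \left(8 + 1\right) 9 = 9 \cdot 9 = 81$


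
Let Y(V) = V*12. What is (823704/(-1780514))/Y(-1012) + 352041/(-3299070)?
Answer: -52842436788329/495377400486980 ≈ -0.10667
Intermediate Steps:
Y(V) = 12*V
(823704/(-1780514))/Y(-1012) + 352041/(-3299070) = (823704/(-1780514))/((12*(-1012))) + 352041/(-3299070) = (823704*(-1/1780514))/(-12144) + 352041*(-1/3299070) = -411852/890257*(-1/12144) - 117347/1099690 = 34321/900940084 - 117347/1099690 = -52842436788329/495377400486980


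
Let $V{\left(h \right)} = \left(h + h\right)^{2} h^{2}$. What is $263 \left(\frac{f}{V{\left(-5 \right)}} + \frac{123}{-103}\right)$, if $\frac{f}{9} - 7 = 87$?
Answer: $- \frac{28977603}{128750} \approx -225.07$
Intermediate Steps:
$f = 846$ ($f = 63 + 9 \cdot 87 = 63 + 783 = 846$)
$V{\left(h \right)} = 4 h^{4}$ ($V{\left(h \right)} = \left(2 h\right)^{2} h^{2} = 4 h^{2} h^{2} = 4 h^{4}$)
$263 \left(\frac{f}{V{\left(-5 \right)}} + \frac{123}{-103}\right) = 263 \left(\frac{846}{4 \left(-5\right)^{4}} + \frac{123}{-103}\right) = 263 \left(\frac{846}{4 \cdot 625} + 123 \left(- \frac{1}{103}\right)\right) = 263 \left(\frac{846}{2500} - \frac{123}{103}\right) = 263 \left(846 \cdot \frac{1}{2500} - \frac{123}{103}\right) = 263 \left(\frac{423}{1250} - \frac{123}{103}\right) = 263 \left(- \frac{110181}{128750}\right) = - \frac{28977603}{128750}$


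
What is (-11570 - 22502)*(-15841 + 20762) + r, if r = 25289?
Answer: -167643023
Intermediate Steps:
(-11570 - 22502)*(-15841 + 20762) + r = (-11570 - 22502)*(-15841 + 20762) + 25289 = -34072*4921 + 25289 = -167668312 + 25289 = -167643023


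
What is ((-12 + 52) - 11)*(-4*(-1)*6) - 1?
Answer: 695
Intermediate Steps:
((-12 + 52) - 11)*(-4*(-1)*6) - 1 = (40 - 11)*(4*6) - 1 = 29*24 - 1 = 696 - 1 = 695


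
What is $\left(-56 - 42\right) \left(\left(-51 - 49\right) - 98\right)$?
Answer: $19404$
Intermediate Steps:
$\left(-56 - 42\right) \left(\left(-51 - 49\right) - 98\right) = - 98 \left(-100 - 98\right) = \left(-98\right) \left(-198\right) = 19404$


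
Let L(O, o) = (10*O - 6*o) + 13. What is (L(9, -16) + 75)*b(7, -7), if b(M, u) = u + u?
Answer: -3836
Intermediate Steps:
L(O, o) = 13 - 6*o + 10*O (L(O, o) = (-6*o + 10*O) + 13 = 13 - 6*o + 10*O)
b(M, u) = 2*u
(L(9, -16) + 75)*b(7, -7) = ((13 - 6*(-16) + 10*9) + 75)*(2*(-7)) = ((13 + 96 + 90) + 75)*(-14) = (199 + 75)*(-14) = 274*(-14) = -3836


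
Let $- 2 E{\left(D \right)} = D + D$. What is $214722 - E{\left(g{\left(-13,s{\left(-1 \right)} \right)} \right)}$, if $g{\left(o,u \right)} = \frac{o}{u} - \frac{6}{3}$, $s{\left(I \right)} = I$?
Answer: $214733$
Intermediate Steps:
$g{\left(o,u \right)} = -2 + \frac{o}{u}$ ($g{\left(o,u \right)} = \frac{o}{u} - 2 = -2 + \frac{o}{u}$)
$E{\left(D \right)} = - D$ ($E{\left(D \right)} = - \frac{D + D}{2} = - \frac{2 D}{2} = - D$)
$214722 - E{\left(g{\left(-13,s{\left(-1 \right)} \right)} \right)} = 214722 - - (-2 - \frac{13}{-1}) = 214722 - - (-2 - -13) = 214722 - - (-2 + 13) = 214722 - \left(-1\right) 11 = 214722 - -11 = 214722 + 11 = 214733$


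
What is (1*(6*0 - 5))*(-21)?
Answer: 105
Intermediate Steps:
(1*(6*0 - 5))*(-21) = (1*(0 - 5))*(-21) = (1*(-5))*(-21) = -5*(-21) = 105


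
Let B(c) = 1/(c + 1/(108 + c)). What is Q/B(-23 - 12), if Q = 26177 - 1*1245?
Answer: -63676328/73 ≈ -8.7228e+5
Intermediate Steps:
Q = 24932 (Q = 26177 - 1245 = 24932)
Q/B(-23 - 12) = 24932/(((108 + (-23 - 12))/(1 + (-23 - 12)² + 108*(-23 - 12)))) = 24932/(((108 - 35)/(1 + (-35)² + 108*(-35)))) = 24932/((73/(1 + 1225 - 3780))) = 24932/((73/(-2554))) = 24932/((-1/2554*73)) = 24932/(-73/2554) = 24932*(-2554/73) = -63676328/73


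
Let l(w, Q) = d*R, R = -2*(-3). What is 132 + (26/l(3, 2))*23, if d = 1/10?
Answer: 3386/3 ≈ 1128.7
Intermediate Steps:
R = 6
d = ⅒ (d = 1*(⅒) = ⅒ ≈ 0.10000)
l(w, Q) = ⅗ (l(w, Q) = (⅒)*6 = ⅗)
132 + (26/l(3, 2))*23 = 132 + (26/(⅗))*23 = 132 + (26*(5/3))*23 = 132 + (130/3)*23 = 132 + 2990/3 = 3386/3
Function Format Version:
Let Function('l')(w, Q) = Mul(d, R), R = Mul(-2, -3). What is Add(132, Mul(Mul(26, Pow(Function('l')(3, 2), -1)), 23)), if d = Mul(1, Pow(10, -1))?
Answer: Rational(3386, 3) ≈ 1128.7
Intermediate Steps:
R = 6
d = Rational(1, 10) (d = Mul(1, Rational(1, 10)) = Rational(1, 10) ≈ 0.10000)
Function('l')(w, Q) = Rational(3, 5) (Function('l')(w, Q) = Mul(Rational(1, 10), 6) = Rational(3, 5))
Add(132, Mul(Mul(26, Pow(Function('l')(3, 2), -1)), 23)) = Add(132, Mul(Mul(26, Pow(Rational(3, 5), -1)), 23)) = Add(132, Mul(Mul(26, Rational(5, 3)), 23)) = Add(132, Mul(Rational(130, 3), 23)) = Add(132, Rational(2990, 3)) = Rational(3386, 3)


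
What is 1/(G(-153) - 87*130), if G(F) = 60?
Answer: -1/11250 ≈ -8.8889e-5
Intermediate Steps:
1/(G(-153) - 87*130) = 1/(60 - 87*130) = 1/(60 - 11310) = 1/(-11250) = -1/11250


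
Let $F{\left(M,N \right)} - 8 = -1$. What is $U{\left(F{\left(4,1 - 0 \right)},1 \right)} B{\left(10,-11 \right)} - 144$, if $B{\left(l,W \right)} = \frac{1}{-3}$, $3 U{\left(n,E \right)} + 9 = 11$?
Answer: $- \frac{1298}{9} \approx -144.22$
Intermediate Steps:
$F{\left(M,N \right)} = 7$ ($F{\left(M,N \right)} = 8 - 1 = 7$)
$U{\left(n,E \right)} = \frac{2}{3}$ ($U{\left(n,E \right)} = -3 + \frac{1}{3} \cdot 11 = -3 + \frac{11}{3} = \frac{2}{3}$)
$B{\left(l,W \right)} = - \frac{1}{3}$
$U{\left(F{\left(4,1 - 0 \right)},1 \right)} B{\left(10,-11 \right)} - 144 = \frac{2}{3} \left(- \frac{1}{3}\right) - 144 = - \frac{2}{9} - 144 = - \frac{1298}{9}$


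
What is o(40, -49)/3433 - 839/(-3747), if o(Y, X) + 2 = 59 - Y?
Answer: 2943986/12863451 ≈ 0.22886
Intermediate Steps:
o(Y, X) = 57 - Y (o(Y, X) = -2 + (59 - Y) = 57 - Y)
o(40, -49)/3433 - 839/(-3747) = (57 - 1*40)/3433 - 839/(-3747) = (57 - 40)*(1/3433) - 839*(-1/3747) = 17*(1/3433) + 839/3747 = 17/3433 + 839/3747 = 2943986/12863451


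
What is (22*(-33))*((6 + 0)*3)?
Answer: -13068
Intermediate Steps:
(22*(-33))*((6 + 0)*3) = -4356*3 = -726*18 = -13068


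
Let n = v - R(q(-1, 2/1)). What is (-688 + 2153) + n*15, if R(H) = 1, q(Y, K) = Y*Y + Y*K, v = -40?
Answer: 850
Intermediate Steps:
q(Y, K) = Y² + K*Y
n = -41 (n = -40 - 1*1 = -40 - 1 = -41)
(-688 + 2153) + n*15 = (-688 + 2153) - 41*15 = 1465 - 615 = 850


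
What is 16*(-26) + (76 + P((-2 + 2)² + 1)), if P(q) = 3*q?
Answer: -337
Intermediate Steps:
16*(-26) + (76 + P((-2 + 2)² + 1)) = 16*(-26) + (76 + 3*((-2 + 2)² + 1)) = -416 + (76 + 3*(0² + 1)) = -416 + (76 + 3*(0 + 1)) = -416 + (76 + 3*1) = -416 + (76 + 3) = -416 + 79 = -337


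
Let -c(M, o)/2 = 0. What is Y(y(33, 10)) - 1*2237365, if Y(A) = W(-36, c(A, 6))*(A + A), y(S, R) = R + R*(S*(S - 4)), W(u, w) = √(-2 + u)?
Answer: -2237365 + 19160*I*√38 ≈ -2.2374e+6 + 1.1811e+5*I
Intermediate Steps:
c(M, o) = 0 (c(M, o) = -2*0 = 0)
y(S, R) = R + R*S*(-4 + S) (y(S, R) = R + R*(S*(-4 + S)) = R + R*S*(-4 + S))
Y(A) = 2*I*A*√38 (Y(A) = √(-2 - 36)*(A + A) = √(-38)*(2*A) = (I*√38)*(2*A) = 2*I*A*√38)
Y(y(33, 10)) - 1*2237365 = 2*I*(10*(1 + 33² - 4*33))*√38 - 1*2237365 = 2*I*(10*(1 + 1089 - 132))*√38 - 2237365 = 2*I*(10*958)*√38 - 2237365 = 2*I*9580*√38 - 2237365 = 19160*I*√38 - 2237365 = -2237365 + 19160*I*√38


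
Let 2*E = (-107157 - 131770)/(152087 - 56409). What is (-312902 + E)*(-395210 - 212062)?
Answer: 9090241517572902/47839 ≈ 1.9002e+11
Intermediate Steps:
E = -238927/191356 (E = ((-107157 - 131770)/(152087 - 56409))/2 = (-238927/95678)/2 = (-238927*1/95678)/2 = (½)*(-238927/95678) = -238927/191356 ≈ -1.2486)
(-312902 + E)*(-395210 - 212062) = (-312902 - 238927/191356)*(-395210 - 212062) = -59875914039/191356*(-607272) = 9090241517572902/47839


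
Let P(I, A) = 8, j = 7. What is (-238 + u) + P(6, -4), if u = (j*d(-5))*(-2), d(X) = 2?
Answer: -258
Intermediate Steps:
u = -28 (u = (7*2)*(-2) = 14*(-2) = -28)
(-238 + u) + P(6, -4) = (-238 - 28) + 8 = -266 + 8 = -258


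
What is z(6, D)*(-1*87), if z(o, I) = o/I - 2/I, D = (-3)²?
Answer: -116/3 ≈ -38.667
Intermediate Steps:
D = 9
z(o, I) = -2/I + o/I
z(6, D)*(-1*87) = ((-2 + 6)/9)*(-1*87) = ((⅑)*4)*(-87) = (4/9)*(-87) = -116/3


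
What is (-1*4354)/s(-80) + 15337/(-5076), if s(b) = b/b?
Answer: -22116241/5076 ≈ -4357.0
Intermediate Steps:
s(b) = 1
(-1*4354)/s(-80) + 15337/(-5076) = -1*4354/1 + 15337/(-5076) = -4354*1 + 15337*(-1/5076) = -4354 - 15337/5076 = -22116241/5076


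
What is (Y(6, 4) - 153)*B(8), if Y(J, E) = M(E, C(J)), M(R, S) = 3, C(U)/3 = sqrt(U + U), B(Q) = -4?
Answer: 600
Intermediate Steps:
C(U) = 3*sqrt(2)*sqrt(U) (C(U) = 3*sqrt(U + U) = 3*sqrt(2*U) = 3*(sqrt(2)*sqrt(U)) = 3*sqrt(2)*sqrt(U))
Y(J, E) = 3
(Y(6, 4) - 153)*B(8) = (3 - 153)*(-4) = -150*(-4) = 600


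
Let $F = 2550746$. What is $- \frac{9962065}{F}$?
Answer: $- \frac{9962065}{2550746} \approx -3.9055$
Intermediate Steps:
$- \frac{9962065}{F} = - \frac{9962065}{2550746}$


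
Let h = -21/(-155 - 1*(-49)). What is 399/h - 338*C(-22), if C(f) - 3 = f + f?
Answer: 15872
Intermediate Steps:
h = 21/106 (h = -21/(-155 + 49) = -21/(-106) = -21*(-1/106) = 21/106 ≈ 0.19811)
C(f) = 3 + 2*f (C(f) = 3 + (f + f) = 3 + 2*f)
399/h - 338*C(-22) = 399/(21/106) - 338*(3 + 2*(-22)) = 399*(106/21) - 338*(3 - 44) = 2014 - 338*(-41) = 2014 + 13858 = 15872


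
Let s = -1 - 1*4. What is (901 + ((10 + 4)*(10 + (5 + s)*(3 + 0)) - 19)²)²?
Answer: 241553764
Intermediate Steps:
s = -5 (s = -1 - 4 = -5)
(901 + ((10 + 4)*(10 + (5 + s)*(3 + 0)) - 19)²)² = (901 + ((10 + 4)*(10 + (5 - 5)*(3 + 0)) - 19)²)² = (901 + (14*(10 + 0*3) - 19)²)² = (901 + (14*(10 + 0) - 19)²)² = (901 + (14*10 - 19)²)² = (901 + (140 - 19)²)² = (901 + 121²)² = (901 + 14641)² = 15542² = 241553764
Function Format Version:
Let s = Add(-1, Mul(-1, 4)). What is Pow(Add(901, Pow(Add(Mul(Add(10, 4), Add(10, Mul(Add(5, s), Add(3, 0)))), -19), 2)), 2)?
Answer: 241553764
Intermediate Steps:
s = -5 (s = Add(-1, -4) = -5)
Pow(Add(901, Pow(Add(Mul(Add(10, 4), Add(10, Mul(Add(5, s), Add(3, 0)))), -19), 2)), 2) = Pow(Add(901, Pow(Add(Mul(Add(10, 4), Add(10, Mul(Add(5, -5), Add(3, 0)))), -19), 2)), 2) = Pow(Add(901, Pow(Add(Mul(14, Add(10, Mul(0, 3))), -19), 2)), 2) = Pow(Add(901, Pow(Add(Mul(14, Add(10, 0)), -19), 2)), 2) = Pow(Add(901, Pow(Add(Mul(14, 10), -19), 2)), 2) = Pow(Add(901, Pow(Add(140, -19), 2)), 2) = Pow(Add(901, Pow(121, 2)), 2) = Pow(Add(901, 14641), 2) = Pow(15542, 2) = 241553764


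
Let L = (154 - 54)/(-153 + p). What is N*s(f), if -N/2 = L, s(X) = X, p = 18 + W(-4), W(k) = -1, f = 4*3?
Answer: 300/17 ≈ 17.647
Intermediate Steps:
f = 12
p = 17 (p = 18 - 1 = 17)
L = -25/34 (L = (154 - 54)/(-153 + 17) = 100/(-136) = 100*(-1/136) = -25/34 ≈ -0.73529)
N = 25/17 (N = -2*(-25/34) = 25/17 ≈ 1.4706)
N*s(f) = (25/17)*12 = 300/17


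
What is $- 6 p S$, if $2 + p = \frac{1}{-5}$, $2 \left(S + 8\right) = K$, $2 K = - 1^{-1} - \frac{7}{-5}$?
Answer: $- \frac{2607}{25} \approx -104.28$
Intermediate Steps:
$K = \frac{1}{5}$ ($K = \frac{- 1^{-1} - \frac{7}{-5}}{2} = \frac{\left(-1\right) 1 - - \frac{7}{5}}{2} = \frac{-1 + \frac{7}{5}}{2} = \frac{1}{2} \cdot \frac{2}{5} = \frac{1}{5} \approx 0.2$)
$S = - \frac{79}{10}$ ($S = -8 + \frac{1}{2} \cdot \frac{1}{5} = -8 + \frac{1}{10} = - \frac{79}{10} \approx -7.9$)
$p = - \frac{11}{5}$ ($p = -2 + \frac{1}{-5} = -2 - \frac{1}{5} = - \frac{11}{5} \approx -2.2$)
$- 6 p S = \left(-6\right) \left(- \frac{11}{5}\right) \left(- \frac{79}{10}\right) = \frac{66}{5} \left(- \frac{79}{10}\right) = - \frac{2607}{25}$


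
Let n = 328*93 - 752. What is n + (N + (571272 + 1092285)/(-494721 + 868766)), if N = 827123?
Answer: 45787353276/53435 ≈ 8.5688e+5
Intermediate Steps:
n = 29752 (n = 30504 - 752 = 29752)
n + (N + (571272 + 1092285)/(-494721 + 868766)) = 29752 + (827123 + (571272 + 1092285)/(-494721 + 868766)) = 29752 + (827123 + 1663557/374045) = 29752 + (827123 + 1663557*(1/374045)) = 29752 + (827123 + 237651/53435) = 29752 + 44197555156/53435 = 45787353276/53435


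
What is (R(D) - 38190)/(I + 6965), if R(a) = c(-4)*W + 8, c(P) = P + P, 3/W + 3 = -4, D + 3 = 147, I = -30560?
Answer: 53450/33033 ≈ 1.6181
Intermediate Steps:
D = 144 (D = -3 + 147 = 144)
W = -3/7 (W = 3/(-3 - 4) = 3/(-7) = 3*(-⅐) = -3/7 ≈ -0.42857)
c(P) = 2*P
R(a) = 80/7 (R(a) = (2*(-4))*(-3/7) + 8 = -8*(-3/7) + 8 = 24/7 + 8 = 80/7)
(R(D) - 38190)/(I + 6965) = (80/7 - 38190)/(-30560 + 6965) = -267250/7/(-23595) = -267250/7*(-1/23595) = 53450/33033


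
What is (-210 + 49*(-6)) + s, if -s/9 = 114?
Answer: -1530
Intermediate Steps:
s = -1026 (s = -9*114 = -1026)
(-210 + 49*(-6)) + s = (-210 + 49*(-6)) - 1026 = (-210 - 294) - 1026 = -504 - 1026 = -1530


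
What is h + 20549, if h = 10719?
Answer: 31268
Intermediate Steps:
h + 20549 = 10719 + 20549 = 31268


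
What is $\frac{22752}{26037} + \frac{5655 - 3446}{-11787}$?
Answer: $\frac{23406899}{34099791} \approx 0.68642$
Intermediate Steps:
$\frac{22752}{26037} + \frac{5655 - 3446}{-11787} = 22752 \cdot \frac{1}{26037} + \left(5655 - 3446\right) \left(- \frac{1}{11787}\right) = \frac{2528}{2893} + 2209 \left(- \frac{1}{11787}\right) = \frac{2528}{2893} - \frac{2209}{11787} = \frac{23406899}{34099791}$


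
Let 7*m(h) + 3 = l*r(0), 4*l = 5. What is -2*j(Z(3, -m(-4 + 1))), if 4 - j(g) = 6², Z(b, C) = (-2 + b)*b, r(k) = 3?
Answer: 64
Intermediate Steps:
l = 5/4 (l = (¼)*5 = 5/4 ≈ 1.2500)
m(h) = 3/28 (m(h) = -3/7 + ((5/4)*3)/7 = -3/7 + (⅐)*(15/4) = -3/7 + 15/28 = 3/28)
Z(b, C) = b*(-2 + b)
j(g) = -32 (j(g) = 4 - 1*6² = 4 - 1*36 = 4 - 36 = -32)
-2*j(Z(3, -m(-4 + 1))) = -2*(-32) = 64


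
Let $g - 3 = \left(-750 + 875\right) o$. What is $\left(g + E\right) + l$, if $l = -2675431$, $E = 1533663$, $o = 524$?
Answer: $-1076265$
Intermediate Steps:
$g = 65503$ ($g = 3 + \left(-750 + 875\right) 524 = 3 + 125 \cdot 524 = 3 + 65500 = 65503$)
$\left(g + E\right) + l = \left(65503 + 1533663\right) - 2675431 = 1599166 - 2675431 = -1076265$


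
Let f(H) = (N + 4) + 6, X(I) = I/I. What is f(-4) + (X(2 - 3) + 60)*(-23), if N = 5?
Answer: -1388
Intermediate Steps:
X(I) = 1
f(H) = 15 (f(H) = (5 + 4) + 6 = 9 + 6 = 15)
f(-4) + (X(2 - 3) + 60)*(-23) = 15 + (1 + 60)*(-23) = 15 + 61*(-23) = 15 - 1403 = -1388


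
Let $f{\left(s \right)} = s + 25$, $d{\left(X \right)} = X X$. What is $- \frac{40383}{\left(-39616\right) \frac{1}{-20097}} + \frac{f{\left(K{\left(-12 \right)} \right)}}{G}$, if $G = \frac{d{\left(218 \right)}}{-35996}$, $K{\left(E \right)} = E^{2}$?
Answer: $- \frac{9702597371927}{470677696} \approx -20614.0$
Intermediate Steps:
$d{\left(X \right)} = X^{2}$
$G = - \frac{11881}{8999}$ ($G = \frac{218^{2}}{-35996} = 47524 \left(- \frac{1}{35996}\right) = - \frac{11881}{8999} \approx -1.3203$)
$f{\left(s \right)} = 25 + s$
$- \frac{40383}{\left(-39616\right) \frac{1}{-20097}} + \frac{f{\left(K{\left(-12 \right)} \right)}}{G} = - \frac{40383}{\left(-39616\right) \frac{1}{-20097}} + \frac{25 + \left(-12\right)^{2}}{- \frac{11881}{8999}} = - \frac{40383}{\left(-39616\right) \left(- \frac{1}{20097}\right)} + \left(25 + 144\right) \left(- \frac{8999}{11881}\right) = - \frac{40383}{\frac{39616}{20097}} + 169 \left(- \frac{8999}{11881}\right) = \left(-40383\right) \frac{20097}{39616} - \frac{1520831}{11881} = - \frac{811577151}{39616} - \frac{1520831}{11881} = - \frac{9702597371927}{470677696}$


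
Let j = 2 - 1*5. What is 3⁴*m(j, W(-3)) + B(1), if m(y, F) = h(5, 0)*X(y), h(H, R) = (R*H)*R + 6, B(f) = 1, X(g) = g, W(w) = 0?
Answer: -1457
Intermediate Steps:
j = -3 (j = 2 - 5 = -3)
h(H, R) = 6 + H*R² (h(H, R) = (H*R)*R + 6 = H*R² + 6 = 6 + H*R²)
m(y, F) = 6*y (m(y, F) = (6 + 5*0²)*y = (6 + 5*0)*y = (6 + 0)*y = 6*y)
3⁴*m(j, W(-3)) + B(1) = 3⁴*(6*(-3)) + 1 = 81*(-18) + 1 = -1458 + 1 = -1457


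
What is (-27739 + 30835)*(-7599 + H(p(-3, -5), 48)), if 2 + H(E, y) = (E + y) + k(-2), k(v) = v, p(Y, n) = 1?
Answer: -23387184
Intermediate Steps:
H(E, y) = -4 + E + y (H(E, y) = -2 + ((E + y) - 2) = -2 + (-2 + E + y) = -4 + E + y)
(-27739 + 30835)*(-7599 + H(p(-3, -5), 48)) = (-27739 + 30835)*(-7599 + (-4 + 1 + 48)) = 3096*(-7599 + 45) = 3096*(-7554) = -23387184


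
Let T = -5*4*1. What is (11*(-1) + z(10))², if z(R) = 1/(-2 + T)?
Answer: 59049/484 ≈ 122.00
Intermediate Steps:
T = -20 (T = -20*1 = -20)
z(R) = -1/22 (z(R) = 1/(-2 - 20) = 1/(-22) = -1/22)
(11*(-1) + z(10))² = (11*(-1) - 1/22)² = (-11 - 1/22)² = (-243/22)² = 59049/484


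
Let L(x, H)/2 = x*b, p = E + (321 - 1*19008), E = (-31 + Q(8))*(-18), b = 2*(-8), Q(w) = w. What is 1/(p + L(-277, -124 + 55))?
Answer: -1/9409 ≈ -0.00010628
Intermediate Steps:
b = -16
E = 414 (E = (-31 + 8)*(-18) = -23*(-18) = 414)
p = -18273 (p = 414 + (321 - 1*19008) = 414 + (321 - 19008) = 414 - 18687 = -18273)
L(x, H) = -32*x (L(x, H) = 2*(x*(-16)) = 2*(-16*x) = -32*x)
1/(p + L(-277, -124 + 55)) = 1/(-18273 - 32*(-277)) = 1/(-18273 + 8864) = 1/(-9409) = -1/9409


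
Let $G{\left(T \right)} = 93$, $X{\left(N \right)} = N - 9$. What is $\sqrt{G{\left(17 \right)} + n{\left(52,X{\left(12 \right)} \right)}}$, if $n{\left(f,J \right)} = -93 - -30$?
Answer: $\sqrt{30} \approx 5.4772$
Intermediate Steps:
$X{\left(N \right)} = -9 + N$ ($X{\left(N \right)} = N - 9 = -9 + N$)
$n{\left(f,J \right)} = -63$ ($n{\left(f,J \right)} = -93 + 30 = -63$)
$\sqrt{G{\left(17 \right)} + n{\left(52,X{\left(12 \right)} \right)}} = \sqrt{93 - 63} = \sqrt{30}$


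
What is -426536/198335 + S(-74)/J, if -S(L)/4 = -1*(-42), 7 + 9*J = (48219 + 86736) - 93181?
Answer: -18115011632/8283857945 ≈ -2.1868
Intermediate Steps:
J = 41767/9 (J = -7/9 + ((48219 + 86736) - 93181)/9 = -7/9 + (134955 - 93181)/9 = -7/9 + (1/9)*41774 = -7/9 + 41774/9 = 41767/9 ≈ 4640.8)
S(L) = -168 (S(L) = -(-4)*(-42) = -4*42 = -168)
-426536/198335 + S(-74)/J = -426536/198335 - 168/41767/9 = -426536*1/198335 - 168*9/41767 = -426536/198335 - 1512/41767 = -18115011632/8283857945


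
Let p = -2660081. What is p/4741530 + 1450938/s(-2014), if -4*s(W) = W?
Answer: 13756653408713/4774720710 ≈ 2881.1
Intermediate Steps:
s(W) = -W/4
p/4741530 + 1450938/s(-2014) = -2660081/4741530 + 1450938/((-¼*(-2014))) = -2660081*1/4741530 + 1450938/(1007/2) = -2660081/4741530 + 1450938*(2/1007) = -2660081/4741530 + 2901876/1007 = 13756653408713/4774720710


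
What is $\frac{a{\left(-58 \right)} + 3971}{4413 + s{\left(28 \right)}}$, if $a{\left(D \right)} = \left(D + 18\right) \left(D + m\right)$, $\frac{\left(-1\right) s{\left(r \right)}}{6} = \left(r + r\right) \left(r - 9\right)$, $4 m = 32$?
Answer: $- \frac{5971}{1971} \approx -3.0294$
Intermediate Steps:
$m = 8$ ($m = \frac{1}{4} \cdot 32 = 8$)
$s{\left(r \right)} = - 12 r \left(-9 + r\right)$ ($s{\left(r \right)} = - 6 \left(r + r\right) \left(r - 9\right) = - 6 \cdot 2 r \left(-9 + r\right) = - 12 r \left(-9 + r\right)$)
$a{\left(D \right)} = \left(8 + D\right) \left(18 + D\right)$ ($a{\left(D \right)} = \left(D + 18\right) \left(D + 8\right) = \left(18 + D\right) \left(8 + D\right) = \left(8 + D\right) \left(18 + D\right)$)
$\frac{a{\left(-58 \right)} + 3971}{4413 + s{\left(28 \right)}} = \frac{\left(144 + \left(-58\right)^{2} + 26 \left(-58\right)\right) + 3971}{4413 + 12 \cdot 28 \left(9 - 28\right)} = \frac{\left(144 + 3364 - 1508\right) + 3971}{4413 + 12 \cdot 28 \left(9 - 28\right)} = \frac{2000 + 3971}{4413 + 12 \cdot 28 \left(-19\right)} = \frac{5971}{4413 - 6384} = \frac{5971}{-1971} = 5971 \left(- \frac{1}{1971}\right) = - \frac{5971}{1971}$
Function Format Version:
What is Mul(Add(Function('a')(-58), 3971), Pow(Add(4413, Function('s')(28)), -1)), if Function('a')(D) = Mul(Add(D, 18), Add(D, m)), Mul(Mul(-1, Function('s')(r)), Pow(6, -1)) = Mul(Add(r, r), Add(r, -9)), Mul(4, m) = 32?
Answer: Rational(-5971, 1971) ≈ -3.0294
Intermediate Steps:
m = 8 (m = Mul(Rational(1, 4), 32) = 8)
Function('s')(r) = Mul(-12, r, Add(-9, r)) (Function('s')(r) = Mul(-6, Mul(Add(r, r), Add(r, -9))) = Mul(-6, Mul(Mul(2, r), Add(-9, r))) = Mul(-6, Mul(2, r, Add(-9, r))) = Mul(-12, r, Add(-9, r)))
Function('a')(D) = Mul(Add(8, D), Add(18, D)) (Function('a')(D) = Mul(Add(D, 18), Add(D, 8)) = Mul(Add(18, D), Add(8, D)) = Mul(Add(8, D), Add(18, D)))
Mul(Add(Function('a')(-58), 3971), Pow(Add(4413, Function('s')(28)), -1)) = Mul(Add(Add(144, Pow(-58, 2), Mul(26, -58)), 3971), Pow(Add(4413, Mul(12, 28, Add(9, Mul(-1, 28)))), -1)) = Mul(Add(Add(144, 3364, -1508), 3971), Pow(Add(4413, Mul(12, 28, Add(9, -28))), -1)) = Mul(Add(2000, 3971), Pow(Add(4413, Mul(12, 28, -19)), -1)) = Mul(5971, Pow(Add(4413, -6384), -1)) = Mul(5971, Pow(-1971, -1)) = Mul(5971, Rational(-1, 1971)) = Rational(-5971, 1971)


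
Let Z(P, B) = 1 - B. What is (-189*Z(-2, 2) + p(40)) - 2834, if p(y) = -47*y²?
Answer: -77845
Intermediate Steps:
(-189*Z(-2, 2) + p(40)) - 2834 = (-189*(1 - 1*2) - 47*40²) - 2834 = (-189*(1 - 2) - 47*1600) - 2834 = (-189*(-1) - 75200) - 2834 = (189 - 75200) - 2834 = -75011 - 2834 = -77845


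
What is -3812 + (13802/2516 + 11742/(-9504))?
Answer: -3793798193/996336 ≈ -3807.8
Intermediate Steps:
-3812 + (13802/2516 + 11742/(-9504)) = -3812 + (13802*(1/2516) + 11742*(-1/9504)) = -3812 + (6901/1258 - 1957/1584) = -3812 + 4234639/996336 = -3793798193/996336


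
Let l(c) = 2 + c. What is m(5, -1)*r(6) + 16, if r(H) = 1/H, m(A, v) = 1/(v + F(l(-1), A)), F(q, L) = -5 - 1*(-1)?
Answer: 479/30 ≈ 15.967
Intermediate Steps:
F(q, L) = -4 (F(q, L) = -5 + 1 = -4)
m(A, v) = 1/(-4 + v) (m(A, v) = 1/(v - 4) = 1/(-4 + v))
m(5, -1)*r(6) + 16 = 1/(-4 - 1*6) + 16 = (⅙)/(-5) + 16 = -⅕*⅙ + 16 = -1/30 + 16 = 479/30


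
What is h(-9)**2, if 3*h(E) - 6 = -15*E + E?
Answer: 1936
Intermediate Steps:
h(E) = 2 - 14*E/3 (h(E) = 2 + (-15*E + E)/3 = 2 + (-14*E)/3 = 2 - 14*E/3)
h(-9)**2 = (2 - 14/3*(-9))**2 = (2 + 42)**2 = 44**2 = 1936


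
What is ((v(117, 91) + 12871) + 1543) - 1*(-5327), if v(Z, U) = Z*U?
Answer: 30388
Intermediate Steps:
v(Z, U) = U*Z
((v(117, 91) + 12871) + 1543) - 1*(-5327) = ((91*117 + 12871) + 1543) - 1*(-5327) = ((10647 + 12871) + 1543) + 5327 = (23518 + 1543) + 5327 = 25061 + 5327 = 30388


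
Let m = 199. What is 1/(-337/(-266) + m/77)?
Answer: 2926/11269 ≈ 0.25965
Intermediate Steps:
1/(-337/(-266) + m/77) = 1/(-337/(-266) + 199/77) = 1/(-337*(-1/266) + 199*(1/77)) = 1/(337/266 + 199/77) = 1/(11269/2926) = 2926/11269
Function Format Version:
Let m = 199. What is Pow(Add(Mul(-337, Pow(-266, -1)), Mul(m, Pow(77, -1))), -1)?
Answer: Rational(2926, 11269) ≈ 0.25965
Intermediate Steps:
Pow(Add(Mul(-337, Pow(-266, -1)), Mul(m, Pow(77, -1))), -1) = Pow(Add(Mul(-337, Pow(-266, -1)), Mul(199, Pow(77, -1))), -1) = Pow(Add(Mul(-337, Rational(-1, 266)), Mul(199, Rational(1, 77))), -1) = Pow(Add(Rational(337, 266), Rational(199, 77)), -1) = Pow(Rational(11269, 2926), -1) = Rational(2926, 11269)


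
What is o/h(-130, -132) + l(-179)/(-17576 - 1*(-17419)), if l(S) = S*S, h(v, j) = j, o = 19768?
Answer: -1833247/5181 ≈ -353.84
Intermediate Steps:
l(S) = S**2
o/h(-130, -132) + l(-179)/(-17576 - 1*(-17419)) = 19768/(-132) + (-179)**2/(-17576 - 1*(-17419)) = 19768*(-1/132) + 32041/(-17576 + 17419) = -4942/33 + 32041/(-157) = -4942/33 + 32041*(-1/157) = -4942/33 - 32041/157 = -1833247/5181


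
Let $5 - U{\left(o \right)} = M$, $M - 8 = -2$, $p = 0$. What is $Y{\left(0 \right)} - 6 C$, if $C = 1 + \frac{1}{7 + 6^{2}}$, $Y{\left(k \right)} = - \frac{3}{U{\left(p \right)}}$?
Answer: $- \frac{135}{43} \approx -3.1395$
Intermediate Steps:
$M = 6$ ($M = 8 - 2 = 6$)
$U{\left(o \right)} = -1$ ($U{\left(o \right)} = 5 - 6 = -1$)
$Y{\left(k \right)} = 3$ ($Y{\left(k \right)} = - \frac{3}{-1} = \left(-3\right) \left(-1\right) = 3$)
$C = \frac{44}{43}$ ($C = 1 + \frac{1}{7 + 36} = 1 + \frac{1}{43} = \frac{44}{43} \approx 1.0233$)
$Y{\left(0 \right)} - 6 C = 3 - \frac{264}{43} = - \frac{135}{43}$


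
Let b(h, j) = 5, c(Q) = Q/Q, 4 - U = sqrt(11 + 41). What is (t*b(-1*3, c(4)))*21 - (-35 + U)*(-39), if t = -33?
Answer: -4674 - 78*sqrt(13) ≈ -4955.2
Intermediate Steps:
U = 4 - 2*sqrt(13) (U = 4 - sqrt(11 + 41) = 4 - sqrt(52) = 4 - 2*sqrt(13) ≈ -3.2111)
c(Q) = 1
(t*b(-1*3, c(4)))*21 - (-35 + U)*(-39) = -33*5*21 - (-35 + (4 - 2*sqrt(13)))*(-39) = -165*21 - (-31 - 2*sqrt(13))*(-39) = -3465 - (1209 + 78*sqrt(13)) = -3465 + (-1209 - 78*sqrt(13)) = -4674 - 78*sqrt(13)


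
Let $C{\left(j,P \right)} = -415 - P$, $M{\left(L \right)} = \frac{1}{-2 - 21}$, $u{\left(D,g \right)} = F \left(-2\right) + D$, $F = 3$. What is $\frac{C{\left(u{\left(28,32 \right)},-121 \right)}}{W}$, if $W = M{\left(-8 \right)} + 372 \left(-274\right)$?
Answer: $\frac{6762}{2344345} \approx 0.0028844$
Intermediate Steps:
$u{\left(D,g \right)} = -6 + D$ ($u{\left(D,g \right)} = 3 \left(-2\right) + D = -6 + D$)
$M{\left(L \right)} = - \frac{1}{23}$ ($M{\left(L \right)} = \frac{1}{-23} = - \frac{1}{23}$)
$W = - \frac{2344345}{23}$ ($W = - \frac{1}{23} + 372 \left(-274\right) = - \frac{1}{23} - 101928 = - \frac{2344345}{23} \approx -1.0193 \cdot 10^{5}$)
$\frac{C{\left(u{\left(28,32 \right)},-121 \right)}}{W} = \frac{-415 - -121}{- \frac{2344345}{23}} = \left(-415 + 121\right) \left(- \frac{23}{2344345}\right) = \left(-294\right) \left(- \frac{23}{2344345}\right) = \frac{6762}{2344345}$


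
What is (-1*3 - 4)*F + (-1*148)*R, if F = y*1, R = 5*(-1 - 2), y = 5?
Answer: 2185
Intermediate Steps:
R = -15 (R = 5*(-3) = -15)
F = 5 (F = 5*1 = 5)
(-1*3 - 4)*F + (-1*148)*R = (-1*3 - 4)*5 - 1*148*(-15) = (-3 - 4)*5 - 148*(-15) = -7*5 + 2220 = -35 + 2220 = 2185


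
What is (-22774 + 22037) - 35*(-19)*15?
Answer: 9238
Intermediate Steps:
(-22774 + 22037) - 35*(-19)*15 = -737 + 665*15 = -737 + 9975 = 9238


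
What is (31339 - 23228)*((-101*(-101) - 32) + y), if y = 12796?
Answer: 186269115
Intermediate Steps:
(31339 - 23228)*((-101*(-101) - 32) + y) = (31339 - 23228)*((-101*(-101) - 32) + 12796) = 8111*((10201 - 32) + 12796) = 8111*(10169 + 12796) = 8111*22965 = 186269115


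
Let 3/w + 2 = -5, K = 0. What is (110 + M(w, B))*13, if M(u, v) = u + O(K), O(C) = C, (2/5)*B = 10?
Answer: 9971/7 ≈ 1424.4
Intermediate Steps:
B = 25 (B = (5/2)*10 = 25)
w = -3/7 (w = 3/(-2 - 5) = 3/(-7) = 3*(-1/7) = -3/7 ≈ -0.42857)
M(u, v) = u (M(u, v) = u + 0 = u)
(110 + M(w, B))*13 = (110 - 3/7)*13 = (767/7)*13 = 9971/7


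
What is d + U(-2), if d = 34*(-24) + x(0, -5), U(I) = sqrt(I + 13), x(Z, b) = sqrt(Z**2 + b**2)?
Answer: -811 + sqrt(11) ≈ -807.68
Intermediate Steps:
U(I) = sqrt(13 + I)
d = -811 (d = 34*(-24) + sqrt(0**2 + (-5)**2) = -816 + sqrt(0 + 25) = -816 + sqrt(25) = -816 + 5 = -811)
d + U(-2) = -811 + sqrt(13 - 2) = -811 + sqrt(11)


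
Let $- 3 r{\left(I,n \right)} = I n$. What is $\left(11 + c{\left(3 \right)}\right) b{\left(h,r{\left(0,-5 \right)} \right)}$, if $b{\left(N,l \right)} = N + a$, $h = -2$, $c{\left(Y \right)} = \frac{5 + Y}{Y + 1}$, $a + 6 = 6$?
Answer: $-26$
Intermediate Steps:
$a = 0$ ($a = -6 + 6 = 0$)
$c{\left(Y \right)} = \frac{5 + Y}{1 + Y}$
$r{\left(I,n \right)} = - \frac{I n}{3}$
$b{\left(N,l \right)} = N$ ($b{\left(N,l \right)} = N + 0 = N$)
$\left(11 + c{\left(3 \right)}\right) b{\left(h,r{\left(0,-5 \right)} \right)} = \left(11 + \frac{5 + 3}{1 + 3}\right) \left(-2\right) = \left(11 + \frac{1}{4} \cdot 8\right) \left(-2\right) = \left(11 + 2\right) \left(-2\right) = 13 \left(-2\right) = -26$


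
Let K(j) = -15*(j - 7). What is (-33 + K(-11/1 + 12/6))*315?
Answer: 65205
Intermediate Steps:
K(j) = 105 - 15*j (K(j) = -15*(-7 + j) = 105 - 15*j)
(-33 + K(-11/1 + 12/6))*315 = (-33 + (105 - 15*(-11/1 + 12/6)))*315 = (-33 + (105 - 15*(-11*1 + 12*(⅙))))*315 = (-33 + (105 - 15*(-11 + 2)))*315 = (-33 + (105 - 15*(-9)))*315 = (-33 + (105 + 135))*315 = (-33 + 240)*315 = 207*315 = 65205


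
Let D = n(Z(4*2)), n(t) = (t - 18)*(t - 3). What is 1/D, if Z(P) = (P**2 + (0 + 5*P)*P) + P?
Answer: 1/145486 ≈ 6.8735e-6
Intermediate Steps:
Z(P) = P + 6*P**2 (Z(P) = (P**2 + (5*P)*P) + P = (P**2 + 5*P**2) + P = 6*P**2 + P = P + 6*P**2)
n(t) = (-18 + t)*(-3 + t)
D = 145486 (D = 54 + ((4*2)*(1 + 6*(4*2)))**2 - 21*4*2*(1 + 6*(4*2)) = 54 + (8*(1 + 6*8))**2 - 168*(1 + 6*8) = 54 + (8*(1 + 48))**2 - 168*(1 + 48) = 54 + (8*49)**2 - 168*49 = 54 + 392**2 - 21*392 = 54 + 153664 - 8232 = 145486)
1/D = 1/145486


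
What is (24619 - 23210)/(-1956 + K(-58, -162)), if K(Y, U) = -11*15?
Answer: -1409/2121 ≈ -0.66431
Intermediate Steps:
K(Y, U) = -165
(24619 - 23210)/(-1956 + K(-58, -162)) = (24619 - 23210)/(-1956 - 165) = 1409/(-2121) = 1409*(-1/2121) = -1409/2121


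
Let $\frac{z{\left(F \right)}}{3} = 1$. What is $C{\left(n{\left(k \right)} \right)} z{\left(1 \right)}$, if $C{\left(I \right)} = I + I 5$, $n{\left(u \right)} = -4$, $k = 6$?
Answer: $-72$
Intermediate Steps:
$z{\left(F \right)} = 3$ ($z{\left(F \right)} = 3 \cdot 1 = 3$)
$C{\left(I \right)} = 6 I$ ($C{\left(I \right)} = I + 5 I = 6 I$)
$C{\left(n{\left(k \right)} \right)} z{\left(1 \right)} = 6 \left(-4\right) 3 = \left(-24\right) 3 = -72$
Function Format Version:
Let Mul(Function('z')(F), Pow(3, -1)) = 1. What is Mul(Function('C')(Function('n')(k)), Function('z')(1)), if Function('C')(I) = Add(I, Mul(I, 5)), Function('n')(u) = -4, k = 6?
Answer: -72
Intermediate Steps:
Function('z')(F) = 3 (Function('z')(F) = Mul(3, 1) = 3)
Function('C')(I) = Mul(6, I) (Function('C')(I) = Add(I, Mul(5, I)) = Mul(6, I))
Mul(Function('C')(Function('n')(k)), Function('z')(1)) = Mul(Mul(6, -4), 3) = Mul(-24, 3) = -72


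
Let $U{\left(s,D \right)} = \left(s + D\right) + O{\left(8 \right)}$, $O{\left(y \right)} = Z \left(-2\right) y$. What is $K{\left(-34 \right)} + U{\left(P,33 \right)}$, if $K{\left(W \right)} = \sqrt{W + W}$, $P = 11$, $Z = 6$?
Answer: $-52 + 2 i \sqrt{17} \approx -52.0 + 8.2462 i$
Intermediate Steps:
$O{\left(y \right)} = - 12 y$ ($O{\left(y \right)} = 6 \left(-2\right) y = - 12 y$)
$K{\left(W \right)} = \sqrt{2} \sqrt{W}$ ($K{\left(W \right)} = \sqrt{2 W} = \sqrt{2} \sqrt{W}$)
$U{\left(s,D \right)} = -96 + D + s$ ($U{\left(s,D \right)} = \left(s + D\right) - 96 = \left(D + s\right) - 96 = -96 + D + s$)
$K{\left(-34 \right)} + U{\left(P,33 \right)} = \sqrt{2} \sqrt{-34} + \left(-96 + 33 + 11\right) = \sqrt{2} i \sqrt{34} - 52 = 2 i \sqrt{17} - 52 = -52 + 2 i \sqrt{17}$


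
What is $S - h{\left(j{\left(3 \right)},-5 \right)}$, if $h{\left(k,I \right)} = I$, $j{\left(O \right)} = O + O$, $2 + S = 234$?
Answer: $237$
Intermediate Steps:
$S = 232$ ($S = -2 + 234 = 232$)
$j{\left(O \right)} = 2 O$
$S - h{\left(j{\left(3 \right)},-5 \right)} = 232 - -5 = 232 + 5 = 237$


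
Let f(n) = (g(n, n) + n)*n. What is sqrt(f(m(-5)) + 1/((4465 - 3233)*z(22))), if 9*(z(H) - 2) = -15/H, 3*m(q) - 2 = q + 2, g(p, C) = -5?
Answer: sqrt(202370182)/10668 ≈ 1.3335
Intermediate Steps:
m(q) = 4/3 + q/3 (m(q) = 2/3 + (q + 2)/3 = 2/3 + (2 + q)/3 = 2/3 + (2/3 + q/3) = 4/3 + q/3)
f(n) = n*(-5 + n) (f(n) = (-5 + n)*n = n*(-5 + n))
z(H) = 2 - 5/(3*H) (z(H) = 2 + (-15/H)/9 = 2 - 5/(3*H))
sqrt(f(m(-5)) + 1/((4465 - 3233)*z(22))) = sqrt((4/3 + (1/3)*(-5))*(-5 + (4/3 + (1/3)*(-5))) + 1/((4465 - 3233)*(2 - 5/3/22))) = sqrt((4/3 - 5/3)*(-5 + (4/3 - 5/3)) + 1/(1232*(2 - 5/3*1/22))) = sqrt(-(-5 - 1/3)/3 + 1/(1232*(2 - 5/66))) = sqrt(-1/3*(-16/3) + 1/(1232*(127/66))) = sqrt(16/9 + (1/1232)*(66/127)) = sqrt(16/9 + 3/7112) = sqrt(113819/64008) = sqrt(202370182)/10668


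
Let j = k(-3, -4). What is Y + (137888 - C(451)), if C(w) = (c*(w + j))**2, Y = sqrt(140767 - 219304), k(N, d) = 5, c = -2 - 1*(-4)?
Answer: -693856 + I*sqrt(78537) ≈ -6.9386e+5 + 280.24*I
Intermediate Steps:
c = 2 (c = -2 + 4 = 2)
j = 5
Y = I*sqrt(78537) (Y = sqrt(-78537) = I*sqrt(78537) ≈ 280.24*I)
C(w) = (10 + 2*w)**2 (C(w) = (2*(w + 5))**2 = (2*(5 + w))**2 = (10 + 2*w)**2)
Y + (137888 - C(451)) = I*sqrt(78537) + (137888 - 4*(5 + 451)**2) = I*sqrt(78537) + (137888 - 4*456**2) = I*sqrt(78537) + (137888 - 4*207936) = I*sqrt(78537) + (137888 - 1*831744) = I*sqrt(78537) + (137888 - 831744) = I*sqrt(78537) - 693856 = -693856 + I*sqrt(78537)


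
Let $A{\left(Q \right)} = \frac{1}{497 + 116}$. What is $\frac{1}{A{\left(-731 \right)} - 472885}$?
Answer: $- \frac{613}{289878504} \approx -2.1147 \cdot 10^{-6}$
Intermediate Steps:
$A{\left(Q \right)} = \frac{1}{613}$
$\frac{1}{A{\left(-731 \right)} - 472885} = \frac{1}{\frac{1}{613} - 472885} = \frac{1}{- \frac{289878504}{613}} = - \frac{613}{289878504}$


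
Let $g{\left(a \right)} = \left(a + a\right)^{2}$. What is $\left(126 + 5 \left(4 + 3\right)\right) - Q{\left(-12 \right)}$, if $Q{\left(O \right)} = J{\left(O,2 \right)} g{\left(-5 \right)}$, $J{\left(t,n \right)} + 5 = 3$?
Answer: $361$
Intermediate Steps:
$J{\left(t,n \right)} = -2$ ($J{\left(t,n \right)} = -5 + 3 = -2$)
$g{\left(a \right)} = 4 a^{2}$ ($g{\left(a \right)} = \left(2 a\right)^{2} = 4 a^{2}$)
$Q{\left(O \right)} = -200$ ($Q{\left(O \right)} = - 2 \cdot 4 \left(-5\right)^{2} = - 2 \cdot 4 \cdot 25 = \left(-2\right) 100 = -200$)
$\left(126 + 5 \left(4 + 3\right)\right) - Q{\left(-12 \right)} = \left(126 + 5 \left(4 + 3\right)\right) - -200 = \left(126 + 5 \cdot 7\right) + 200 = \left(126 + 35\right) + 200 = 161 + 200 = 361$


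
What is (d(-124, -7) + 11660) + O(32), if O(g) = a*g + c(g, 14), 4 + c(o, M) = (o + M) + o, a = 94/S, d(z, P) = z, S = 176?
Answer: 127898/11 ≈ 11627.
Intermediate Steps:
a = 47/88 (a = 94/176 = 94*(1/176) = 47/88 ≈ 0.53409)
c(o, M) = -4 + M + 2*o (c(o, M) = -4 + ((o + M) + o) = -4 + ((M + o) + o) = -4 + (M + 2*o) = -4 + M + 2*o)
O(g) = 10 + 223*g/88 (O(g) = 47*g/88 + (-4 + 14 + 2*g) = 47*g/88 + (10 + 2*g) = 10 + 223*g/88)
(d(-124, -7) + 11660) + O(32) = (-124 + 11660) + (10 + (223/88)*32) = 11536 + (10 + 892/11) = 11536 + 1002/11 = 127898/11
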